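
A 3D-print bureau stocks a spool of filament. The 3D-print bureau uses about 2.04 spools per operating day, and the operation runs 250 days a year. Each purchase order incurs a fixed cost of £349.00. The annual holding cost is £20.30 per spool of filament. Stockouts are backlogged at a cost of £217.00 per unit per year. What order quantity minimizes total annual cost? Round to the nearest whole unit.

Annual demand D = 2.04 × 250 = 510.
With planned backorders, Q* = √(2DS/H) · √((H+B)/B).
√(2DS/H) = √(2 × 510 × 349 / 20.3) = 132.423.
√((H+B)/B) = √((20.3+217)/217) = 1.0457.
Q* ≈ 138.479.

Q* ≈ 138 spools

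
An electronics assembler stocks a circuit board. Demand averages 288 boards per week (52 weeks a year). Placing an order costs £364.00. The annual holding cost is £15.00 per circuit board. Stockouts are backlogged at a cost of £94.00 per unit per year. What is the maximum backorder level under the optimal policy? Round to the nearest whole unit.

S* ≈ 126 boards

Annual demand D = 288 × 52 = 14,976.
With planned backorders, Q* = √(2DS/H) · √((H+B)/B).
√(2DS/H) = √(2 × 14,976 × 364 / 15) = 852.546.
√((H+B)/B) = √((15+94)/94) = 1.0768.
Q* ≈ 918.052.
S* = Q* · H/(H+B) = 918.052 × 15/109 ≈ 126.337.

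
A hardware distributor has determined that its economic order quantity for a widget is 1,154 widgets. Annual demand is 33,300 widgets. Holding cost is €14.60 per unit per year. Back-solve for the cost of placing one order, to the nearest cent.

S ≈ €291.94

The basic EOQ model gives Q* = √(2DS/H); rearrange for the unknown.
From Q* = √(2DS/H): S = Q*²H / (2D) = 1,154² × 14.6 / (2 × 33,300) = 291.9377.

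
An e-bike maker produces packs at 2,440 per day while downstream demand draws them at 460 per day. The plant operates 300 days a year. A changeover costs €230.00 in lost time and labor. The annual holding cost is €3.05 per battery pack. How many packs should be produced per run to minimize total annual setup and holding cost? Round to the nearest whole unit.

Annual demand D = 460 × 300 = 138,000.
Production build-up factor (1 − d/p) = 1 − 460/2,440 = 0.8115.
Q* = √(2DS / (H(1 − d/p))) = √(2 × 138,000 × 230 / (3.05 × 0.8115)).
= √(63,480,000 / 2.475) ≈ 5064.433.

Q* ≈ 5,064 packs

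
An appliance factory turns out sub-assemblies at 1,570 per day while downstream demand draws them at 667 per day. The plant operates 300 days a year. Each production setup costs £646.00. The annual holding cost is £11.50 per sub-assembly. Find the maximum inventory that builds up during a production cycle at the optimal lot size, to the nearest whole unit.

Annual demand D = 667 × 300 = 200,100.
Production build-up factor (1 − d/p) = 1 − 667/1,570 = 0.5752.
Q* = √(2DS / (H(1 − d/p))) = √(2 × 200,100 × 646 / (11.5 × 0.5752)).
= √(258,529,200 / 6.6143) ≈ 6251.897.
Maximum inventory = Q*(1 − d/p) = 6251.897 × 0.5752 ≈ 3595.836.

I_max ≈ 3,596 sub-assemblies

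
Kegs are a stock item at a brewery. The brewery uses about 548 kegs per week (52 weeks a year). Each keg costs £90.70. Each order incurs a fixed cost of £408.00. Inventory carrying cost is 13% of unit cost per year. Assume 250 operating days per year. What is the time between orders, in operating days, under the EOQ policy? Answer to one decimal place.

T ≈ 12.3 days

Annual demand D = 548 × 52 = 28,496.
Holding cost H = 0.13 × £90.70 = £11.7910 per unit per year.
Q* = √(2DS/H) = √(2 × 28,496 × 408 / 11.791) ≈ 1404.31.
Cycle time = Q*/D × 250 = 1404.31 / 28,496 × 250 ≈ 12.320 days.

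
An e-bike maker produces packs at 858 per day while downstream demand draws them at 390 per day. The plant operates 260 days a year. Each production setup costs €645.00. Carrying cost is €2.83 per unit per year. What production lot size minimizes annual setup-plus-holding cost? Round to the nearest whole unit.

Q* ≈ 9,205 packs

Annual demand D = 390 × 260 = 101,400.
Production build-up factor (1 − d/p) = 1 − 390/858 = 0.5455.
Q* = √(2DS / (H(1 − d/p))) = √(2 × 101,400 × 645 / (2.83 × 0.5455)).
= √(130,806,000 / 1.5436) ≈ 9205.372.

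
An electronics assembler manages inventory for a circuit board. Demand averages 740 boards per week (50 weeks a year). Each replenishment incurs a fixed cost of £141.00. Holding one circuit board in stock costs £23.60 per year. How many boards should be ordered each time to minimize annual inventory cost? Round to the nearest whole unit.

Annual demand D = 740 × 50 = 37,000.
EOQ = √(2DS / H) = √(2 × 37,000 × 141 / 23.6).
= √(10,434,000 / 23.6) = √442,118.6441 ≈ 664.920.

Q* ≈ 665 boards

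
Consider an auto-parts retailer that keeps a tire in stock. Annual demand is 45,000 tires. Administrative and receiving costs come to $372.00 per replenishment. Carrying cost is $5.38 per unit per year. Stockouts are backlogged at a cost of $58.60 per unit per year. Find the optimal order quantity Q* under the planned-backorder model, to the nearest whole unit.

With planned backorders, Q* = √(2DS/H) · √((H+B)/B).
√(2DS/H) = √(2 × 45,000 × 372 / 5.38) = 2494.604.
√((H+B)/B) = √((5.38+58.6)/58.6) = 1.0449.
Q* ≈ 2606.603.

Q* ≈ 2,607 tires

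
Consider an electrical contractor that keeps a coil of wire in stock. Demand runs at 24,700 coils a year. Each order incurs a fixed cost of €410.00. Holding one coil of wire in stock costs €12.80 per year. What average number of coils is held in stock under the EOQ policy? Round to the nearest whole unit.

Average inventory ≈ 629 coils

The optimal lot size = √(2DS/H) = √(2 × 24,700 × 410 / 12.8) ≈ 1257.91.
Average inventory = Q*/2 ≈ 1257.91 / 2 = 628.956.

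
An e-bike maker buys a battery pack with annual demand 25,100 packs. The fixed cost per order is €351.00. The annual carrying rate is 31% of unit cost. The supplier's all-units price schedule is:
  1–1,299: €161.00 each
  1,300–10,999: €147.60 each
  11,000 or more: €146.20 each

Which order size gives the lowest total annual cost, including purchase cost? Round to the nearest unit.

Holding cost per unit per year at price C is H = 0.31·C.
For each price level, check whether its EOQ is feasible; otherwise the best quantity at that price is the breakpoint.
EOQ at €161.00 = 594.2 (feasible in tier 1): TC = 25,100×€161.00 + (25,100/594.2)×351 + (594.2/2)×0.31×€161.00 = €4,070,755.09.
EOQ at €147.60 = 620.6 < 1300, so use break Q=1300: TC = 25,100×€147.60 + (25,100/1300.0)×351 + (1300.0/2)×0.31×€147.60 = €3,741,278.40.
EOQ at €146.20 = 623.5 < 11000, so use break Q=11000: TC = 25,100×€146.20 + (25,100/11000.0)×351 + (11000.0/2)×0.31×€146.20 = €3,919,691.92.
Lowest total cost is €3,741,278.40 at Q = 1300.0.

Q* ≈ 1,300 packs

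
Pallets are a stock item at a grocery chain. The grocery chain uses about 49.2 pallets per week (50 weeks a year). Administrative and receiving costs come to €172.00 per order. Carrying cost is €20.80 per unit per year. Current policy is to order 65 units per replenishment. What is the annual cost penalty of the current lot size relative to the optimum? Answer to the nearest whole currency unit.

Annual demand D = 49.2 × 50 = 2,460.
EOQ = √(2DS/H) = √(2 × 2,460 × 172 / 20.8) ≈ 201.70.
Cost at Q* = (D/Q*)S + (Q*/2)H = √(2DSH) ≈ €4,195.45.
Cost at Q = 65: (2,460/65)×172 + (65/2)×20.8 = €6,509.54 + €676.00 = €7,185.54.
Excess = €7,185.54 − €4,195.45 = €2,990.09.

Extra cost ≈ €2,990 per year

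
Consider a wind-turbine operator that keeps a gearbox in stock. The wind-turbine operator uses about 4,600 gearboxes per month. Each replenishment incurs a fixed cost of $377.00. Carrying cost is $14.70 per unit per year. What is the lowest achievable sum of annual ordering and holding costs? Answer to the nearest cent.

TC* ≈ $24,735.11

Annual demand D = 4,600 × 12 = 55,200.
The optimal lot size = √(2DS/H) = √(2 × 55,200 × 377 / 14.7) ≈ 1682.66.
At Q*, ordering cost (D/Q*)S equals holding cost (Q*/2)H, each = √(DSH/2).
Minimum total = √(2DSH) = √(2 × 55,200 × 377 × 14.7) ≈ 24735.112.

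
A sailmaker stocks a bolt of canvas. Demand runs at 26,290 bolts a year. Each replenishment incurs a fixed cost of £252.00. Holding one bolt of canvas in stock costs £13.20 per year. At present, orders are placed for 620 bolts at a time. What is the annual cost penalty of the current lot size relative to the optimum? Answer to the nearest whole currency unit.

EOQ = √(2DS/H) = √(2 × 26,290 × 252 / 13.2) ≈ 1001.90.
Cost at Q* = (D/Q*)S + (Q*/2)H = √(2DSH) ≈ £13,225.06.
Cost at Q = 620: (26,290/620)×252 + (620/2)×13.2 = £10,685.61 + £4,092.00 = £14,777.61.
Excess = £14,777.61 − £13,225.06 = £1,552.56.

Extra cost ≈ £1,553 per year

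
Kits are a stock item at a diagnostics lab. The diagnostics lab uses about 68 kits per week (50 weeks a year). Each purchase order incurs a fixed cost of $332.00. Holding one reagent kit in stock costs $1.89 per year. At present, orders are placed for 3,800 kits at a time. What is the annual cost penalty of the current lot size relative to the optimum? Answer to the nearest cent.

Extra cost ≈ $1,822.41 per year

Annual demand D = 68 × 50 = 3,400.
EOQ = √(2DS/H) = √(2 × 3,400 × 332 / 1.89) ≈ 1092.93.
Cost at Q* = (D/Q*)S + (Q*/2)H = √(2DSH) ≈ $2,065.64.
Cost at Q = 3,800: (3,400/3,800)×332 + (3,800/2)×1.89 = $297.05 + $3,591.00 = $3,888.05.
Excess = $3,888.05 − $2,065.64 = $1,822.41.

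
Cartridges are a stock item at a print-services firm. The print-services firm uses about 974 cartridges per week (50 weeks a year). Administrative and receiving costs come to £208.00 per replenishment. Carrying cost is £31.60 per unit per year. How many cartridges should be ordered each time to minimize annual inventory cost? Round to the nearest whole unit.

Annual demand D = 974 × 50 = 48,700.
EOQ = √(2DS / H) = √(2 × 48,700 × 208 / 31.6).
= √(20,259,200 / 31.6) = √641,113.9241 ≈ 800.696.

Q* ≈ 801 cartridges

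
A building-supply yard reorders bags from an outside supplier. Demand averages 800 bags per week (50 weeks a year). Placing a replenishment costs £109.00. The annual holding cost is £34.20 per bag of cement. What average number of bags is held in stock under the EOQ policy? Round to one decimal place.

Average inventory ≈ 252.5 bags

Annual demand D = 800 × 50 = 40,000.
The optimal lot size = √(2DS/H) = √(2 × 40,000 × 109 / 34.2) ≈ 504.95.
Average inventory = Q*/2 ≈ 504.95 / 2 = 252.473.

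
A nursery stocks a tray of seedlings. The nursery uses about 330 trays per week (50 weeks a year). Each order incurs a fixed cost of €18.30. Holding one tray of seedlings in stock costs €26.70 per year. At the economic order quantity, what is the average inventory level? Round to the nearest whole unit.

Annual demand D = 330 × 50 = 16,500.
EOQ = √(2DS/H) = √(2 × 16,500 × 18.3 / 26.7) ≈ 150.39.
Average inventory = Q*/2 ≈ 150.39 / 2 = 75.196.

Average inventory ≈ 75 trays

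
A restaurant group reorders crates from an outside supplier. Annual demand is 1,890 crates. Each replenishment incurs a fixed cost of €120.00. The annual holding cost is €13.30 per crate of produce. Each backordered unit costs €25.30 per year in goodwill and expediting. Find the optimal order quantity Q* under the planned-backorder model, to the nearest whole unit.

With planned backorders, Q* = √(2DS/H) · √((H+B)/B).
√(2DS/H) = √(2 × 1,890 × 120 / 13.3) = 184.676.
√((H+B)/B) = √((13.3+25.3)/25.3) = 1.2352.
Q* ≈ 228.110.

Q* ≈ 228 crates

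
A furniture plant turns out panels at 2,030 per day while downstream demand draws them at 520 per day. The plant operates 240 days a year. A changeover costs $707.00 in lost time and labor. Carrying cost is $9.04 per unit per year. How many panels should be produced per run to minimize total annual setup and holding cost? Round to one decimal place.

Q* ≈ 5,122.8 panels

Annual demand D = 520 × 240 = 124,800.
Production build-up factor (1 − d/p) = 1 − 520/2,030 = 0.7438.
Q* = √(2DS / (H(1 − d/p))) = √(2 × 124,800 × 707 / (9.04 × 0.7438)).
= √(176,467,200 / 6.7243) ≈ 5122.799.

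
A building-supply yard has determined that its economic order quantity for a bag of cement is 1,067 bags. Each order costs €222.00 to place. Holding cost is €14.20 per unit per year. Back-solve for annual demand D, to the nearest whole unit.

Invert the EOQ relation Q*² = 2DS/H.
From Q* = √(2DS/H): D = Q*²H / (2S) = 1,067² × 14.2 / (2 × 222) = 36411.135.

D ≈ 36,411 bags per year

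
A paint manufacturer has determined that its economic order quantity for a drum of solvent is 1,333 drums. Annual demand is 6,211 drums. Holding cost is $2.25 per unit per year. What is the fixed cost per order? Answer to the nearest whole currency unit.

Squaring Q* = √(2DS/H) gives Q*² = 2DS/H.
From Q* = √(2DS/H): S = Q*²H / (2D) = 1,333² × 2.25 / (2 × 6,211) = 321.8484.

S ≈ $322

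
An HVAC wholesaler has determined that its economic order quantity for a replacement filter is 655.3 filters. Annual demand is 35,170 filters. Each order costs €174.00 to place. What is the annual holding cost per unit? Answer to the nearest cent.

Squaring Q* = √(2DS/H) gives Q*² = 2DS/H.
From Q* = √(2DS/H): H = 2DS / Q*² = 2 × 35,170 × 174 / 655.3² = 28.5017.

H ≈ €28.50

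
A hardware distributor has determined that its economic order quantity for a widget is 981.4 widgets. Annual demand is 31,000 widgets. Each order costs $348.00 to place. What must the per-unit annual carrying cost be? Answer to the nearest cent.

Squaring Q* = √(2DS/H) gives Q*² = 2DS/H.
From Q* = √(2DS/H): H = 2DS / Q*² = 2 × 31,000 × 348 / 981.4² = 22.4016.

H ≈ $22.40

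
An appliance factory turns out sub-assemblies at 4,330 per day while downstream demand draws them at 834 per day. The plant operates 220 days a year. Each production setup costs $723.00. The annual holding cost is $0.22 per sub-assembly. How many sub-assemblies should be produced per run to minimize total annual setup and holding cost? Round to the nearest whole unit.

Annual demand D = 834 × 220 = 183,480.
Production build-up factor (1 − d/p) = 1 − 834/4,330 = 0.8074.
Q* = √(2DS / (H(1 − d/p))) = √(2 × 183,480 × 723 / (0.22 × 0.8074)).
= √(265,312,080 / 0.1776) ≈ 38647.856.

Q* ≈ 38,648 sub-assemblies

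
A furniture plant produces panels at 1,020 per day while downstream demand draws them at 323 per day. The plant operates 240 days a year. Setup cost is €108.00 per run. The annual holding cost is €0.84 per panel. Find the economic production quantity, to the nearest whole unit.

Annual demand D = 323 × 240 = 77,520.
Production build-up factor (1 − d/p) = 1 − 323/1,020 = 0.6833.
Q* = √(2DS / (H(1 − d/p))) = √(2 × 77,520 × 108 / (0.84 × 0.6833)).
= √(16,744,320 / 0.574) ≈ 5401.045.

Q* ≈ 5,401 panels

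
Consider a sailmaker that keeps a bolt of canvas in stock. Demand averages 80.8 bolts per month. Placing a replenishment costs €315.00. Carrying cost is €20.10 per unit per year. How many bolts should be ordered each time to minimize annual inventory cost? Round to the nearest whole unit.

Annual demand D = 80.8 × 12 = 969.6.
EOQ = √(2DS / H) = √(2 × 969.6 × 315 / 20.1).
= √(610,848 / 20.1) = √30,390.4478 ≈ 174.329.

Q* ≈ 174 bolts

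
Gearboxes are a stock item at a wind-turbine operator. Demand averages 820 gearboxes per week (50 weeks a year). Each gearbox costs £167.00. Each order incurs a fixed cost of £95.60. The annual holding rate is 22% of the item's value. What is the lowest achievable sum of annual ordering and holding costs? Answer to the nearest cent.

Annual demand D = 820 × 50 = 41,000.
Holding cost H = 0.22 × £167.00 = £36.7400 per unit per year.
Q* = √(2DS/H) = √(2 × 41,000 × 95.6 / 36.74) ≈ 461.92.
At the optimum the two cost components are equal, so total cost = 2·(Q*/2)H = Q*·H.
Minimum total = √(2DSH) = √(2 × 41,000 × 95.6 × 36.74) ≈ 16970.922.

TC* ≈ £16,970.92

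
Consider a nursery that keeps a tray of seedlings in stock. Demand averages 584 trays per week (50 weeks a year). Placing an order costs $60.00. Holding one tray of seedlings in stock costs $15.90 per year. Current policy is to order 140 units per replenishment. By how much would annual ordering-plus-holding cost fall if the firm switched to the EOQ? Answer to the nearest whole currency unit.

Annual demand D = 584 × 50 = 29,200.
EOQ = √(2DS/H) = √(2 × 29,200 × 60 / 15.9) ≈ 469.44.
Cost at Q* = (D/Q*)S + (Q*/2)H = √(2DSH) ≈ $7,464.15.
Cost at Q = 140: (29,200/140)×60 + (140/2)×15.9 = $12,514.29 + $1,113.00 = $13,627.29.
Excess = $13,627.29 − $7,464.15 = $6,163.13.

Extra cost ≈ $6,163 per year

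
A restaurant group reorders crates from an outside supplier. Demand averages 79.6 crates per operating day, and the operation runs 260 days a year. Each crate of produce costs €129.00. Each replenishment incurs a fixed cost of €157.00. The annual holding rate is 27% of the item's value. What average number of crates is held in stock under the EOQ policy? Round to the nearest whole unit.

Average inventory ≈ 216 crates

Annual demand D = 79.6 × 260 = 20,696.
Holding cost H = 0.27 × €129.00 = €34.8300 per unit per year.
EOQ = √(2DS/H) = √(2 × 20,696 × 157 / 34.83) ≈ 431.95.
Average inventory = Q*/2 ≈ 431.95 / 2 = 215.974.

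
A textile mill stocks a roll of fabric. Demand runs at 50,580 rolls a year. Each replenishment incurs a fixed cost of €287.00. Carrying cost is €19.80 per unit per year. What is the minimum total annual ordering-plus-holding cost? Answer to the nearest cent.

Q* = √(2DS/H) = √(2 × 50,580 × 287 / 19.8) ≈ 1210.91.
At Q*, ordering cost (D/Q*)S equals holding cost (Q*/2)H, each = √(DSH/2).
Minimum total = √(2DSH) = √(2 × 50,580 × 287 × 19.8) ≈ 23976.068.

TC* ≈ €23,976.07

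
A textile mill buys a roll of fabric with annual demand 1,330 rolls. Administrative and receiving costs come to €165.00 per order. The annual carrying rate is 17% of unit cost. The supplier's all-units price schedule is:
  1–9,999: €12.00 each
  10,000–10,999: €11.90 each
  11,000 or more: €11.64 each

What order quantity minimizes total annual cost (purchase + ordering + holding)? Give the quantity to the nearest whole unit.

Q* ≈ 464 rolls

Holding cost per unit per year at price C is H = 0.17·C.
Candidates are each tier's EOQ (if it falls in that tier) and each price-break quantity.
EOQ at €12.00 = 463.8 (feasible in tier 1): TC = 1,330×€12.00 + (1,330/463.8)×165 + (463.8/2)×0.17×€12.00 = €16,906.23.
EOQ at €11.90 = 465.8 < 10000, so use break Q=10000: TC = 1,330×€11.90 + (1,330/10000.0)×165 + (10000.0/2)×0.17×€11.90 = €25,963.94.
EOQ at €11.64 = 471.0 < 11000, so use break Q=11000: TC = 1,330×€11.64 + (1,330/11000.0)×165 + (11000.0/2)×0.17×€11.64 = €26,384.55.
Lowest total cost is €16,906.23 at Q = 463.8.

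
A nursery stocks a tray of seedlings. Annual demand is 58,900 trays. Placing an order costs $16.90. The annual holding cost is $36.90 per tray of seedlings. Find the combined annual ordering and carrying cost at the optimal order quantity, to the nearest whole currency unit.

TC* ≈ $8,571

The optimal lot size = √(2DS/H) = √(2 × 58,900 × 16.9 / 36.9) ≈ 232.28.
At Q*, ordering cost (D/Q*)S equals holding cost (Q*/2)H, each = √(DSH/2).
Minimum total = √(2DSH) = √(2 × 58,900 × 16.9 × 36.9) ≈ 8570.954.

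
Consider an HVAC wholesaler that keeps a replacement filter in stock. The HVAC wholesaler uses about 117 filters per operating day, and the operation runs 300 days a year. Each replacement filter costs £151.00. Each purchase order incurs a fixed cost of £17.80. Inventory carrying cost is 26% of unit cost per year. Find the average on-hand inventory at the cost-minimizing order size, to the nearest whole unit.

Annual demand D = 117 × 300 = 35,100.
Holding cost H = 0.26 × £151.00 = £39.2600 per unit per year.
Q* = √(2DS/H) = √(2 × 35,100 × 17.8 / 39.26) ≈ 178.40.
Average inventory = Q*/2 ≈ 178.40 / 2 = 89.202.

Average inventory ≈ 89 filters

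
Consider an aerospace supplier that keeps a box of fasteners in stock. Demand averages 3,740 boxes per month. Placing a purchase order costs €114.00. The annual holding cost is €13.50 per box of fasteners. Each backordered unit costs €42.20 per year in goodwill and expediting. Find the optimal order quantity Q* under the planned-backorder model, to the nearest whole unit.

Annual demand D = 3,740 × 12 = 44,880.
With planned backorders, Q* = √(2DS/H) · √((H+B)/B).
√(2DS/H) = √(2 × 44,880 × 114 / 13.5) = 870.617.
√((H+B)/B) = √((13.5+42.2)/42.2) = 1.1489.
Q* ≈ 1000.226.

Q* ≈ 1,000 boxes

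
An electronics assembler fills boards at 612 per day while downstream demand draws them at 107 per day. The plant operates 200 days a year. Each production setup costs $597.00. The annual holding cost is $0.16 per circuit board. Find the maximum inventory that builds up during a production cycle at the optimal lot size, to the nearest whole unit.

I_max ≈ 11,479 boards

Annual demand D = 107 × 200 = 21,400.
Production build-up factor (1 − d/p) = 1 − 107/612 = 0.8252.
Q* = √(2DS / (H(1 − d/p))) = √(2 × 21,400 × 597 / (0.16 × 0.8252)).
= √(25,551,600 / 0.132) ≈ 13911.664.
Maximum inventory = Q*(1 − d/p) = 13911.664 × 0.8252 ≈ 11479.396.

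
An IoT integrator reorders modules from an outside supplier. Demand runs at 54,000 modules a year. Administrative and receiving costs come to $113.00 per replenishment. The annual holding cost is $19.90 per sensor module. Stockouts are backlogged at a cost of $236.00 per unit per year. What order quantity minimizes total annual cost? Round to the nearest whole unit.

Q* ≈ 815 modules

With planned backorders, Q* = √(2DS/H) · √((H+B)/B).
√(2DS/H) = √(2 × 54,000 × 113 / 19.9) = 783.113.
√((H+B)/B) = √((19.9+236)/236) = 1.0413.
Q* ≈ 815.462.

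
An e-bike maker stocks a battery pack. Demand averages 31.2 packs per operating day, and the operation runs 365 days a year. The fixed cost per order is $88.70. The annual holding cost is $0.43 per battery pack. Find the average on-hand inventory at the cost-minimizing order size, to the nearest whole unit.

Average inventory ≈ 1,084 packs

Annual demand D = 31.2 × 365 = 11,388.
The optimal lot size = √(2DS/H) = √(2 × 11,388 × 88.7 / 0.43) ≈ 2167.54.
Average inventory = Q*/2 ≈ 2167.54 / 2 = 1083.768.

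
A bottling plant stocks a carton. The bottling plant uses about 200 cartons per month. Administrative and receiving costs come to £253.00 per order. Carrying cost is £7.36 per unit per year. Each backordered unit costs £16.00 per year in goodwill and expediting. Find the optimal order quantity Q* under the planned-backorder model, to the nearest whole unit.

Q* ≈ 491 cartons

Annual demand D = 200 × 12 = 2,400.
With planned backorders, Q* = √(2DS/H) · √((H+B)/B).
√(2DS/H) = √(2 × 2,400 × 253 / 7.36) = 406.202.
√((H+B)/B) = √((7.36+16)/16) = 1.2083.
Q* ≈ 490.816.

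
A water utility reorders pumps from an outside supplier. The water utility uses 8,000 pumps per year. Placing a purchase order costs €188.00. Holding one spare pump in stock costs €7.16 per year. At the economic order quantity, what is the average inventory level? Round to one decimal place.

Q* = √(2DS/H) = √(2 × 8,000 × 188 / 7.16) ≈ 648.16.
Average inventory = Q*/2 ≈ 648.16 / 2 = 324.080.

Average inventory ≈ 324.1 pumps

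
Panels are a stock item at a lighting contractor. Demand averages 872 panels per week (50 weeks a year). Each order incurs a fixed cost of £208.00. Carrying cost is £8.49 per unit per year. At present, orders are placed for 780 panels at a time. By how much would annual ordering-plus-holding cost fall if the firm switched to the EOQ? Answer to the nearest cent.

Extra cost ≈ £2,528.57 per year

Annual demand D = 872 × 50 = 43,600.
EOQ = √(2DS/H) = √(2 × 43,600 × 208 / 8.49) ≈ 1461.63.
Cost at Q* = (D/Q*)S + (Q*/2)H = √(2DSH) ≈ £12,409.20.
Cost at Q = 780: (43,600/780)×208 + (780/2)×8.49 = £11,626.67 + £3,311.10 = £14,937.77.
Excess = £14,937.77 − £12,409.20 = £2,528.57.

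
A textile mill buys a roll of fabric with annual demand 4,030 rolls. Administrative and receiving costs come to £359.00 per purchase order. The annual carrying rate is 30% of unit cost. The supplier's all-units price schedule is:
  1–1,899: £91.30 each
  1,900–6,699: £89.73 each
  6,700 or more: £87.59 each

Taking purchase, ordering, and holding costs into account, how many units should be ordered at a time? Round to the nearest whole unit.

Holding cost per unit per year at price C is H = 0.30·C.
Evaluate total cost at each tier's feasible EOQ or, if the EOQ is below the tier, at the tier's minimum quantity.
EOQ at £91.30 = 325.0 (feasible in tier 1): TC = 4,030×£91.30 + (4,030/325.0)×359 + (325.0/2)×0.30×£91.30 = £376,841.47.
EOQ at £89.73 = 327.9 < 1900, so use break Q=1900: TC = 4,030×£89.73 + (4,030/1900.0)×359 + (1900.0/2)×0.30×£89.73 = £387,946.41.
EOQ at £87.59 = 331.8 < 6700, so use break Q=6700: TC = 4,030×£87.59 + (4,030/6700.0)×359 + (6700.0/2)×0.30×£87.59 = £441,231.59.
Lowest total cost is £376,841.47 at Q = 325.0.

Q* ≈ 325 rolls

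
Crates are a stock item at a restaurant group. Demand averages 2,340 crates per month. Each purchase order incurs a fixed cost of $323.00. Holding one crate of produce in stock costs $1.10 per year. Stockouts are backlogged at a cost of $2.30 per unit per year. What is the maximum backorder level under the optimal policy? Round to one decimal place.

S* ≈ 1,597.4 crates

Annual demand D = 2,340 × 12 = 28,080.
With planned backorders, Q* = √(2DS/H) · √((H+B)/B).
√(2DS/H) = √(2 × 28,080 × 323 / 1.1) = 4060.864.
√((H+B)/B) = √((1.1+2.3)/2.3) = 1.2158.
Q* ≈ 4937.351.
S* = Q* · H/(H+B) = 4937.351 × 1.1/3.4 ≈ 1597.378.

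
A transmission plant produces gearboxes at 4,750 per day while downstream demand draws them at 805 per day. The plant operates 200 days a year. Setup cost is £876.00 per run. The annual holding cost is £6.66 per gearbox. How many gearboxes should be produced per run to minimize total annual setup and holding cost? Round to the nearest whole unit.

Q* ≈ 7,141 gearboxes

Annual demand D = 805 × 200 = 161,000.
Production build-up factor (1 − d/p) = 1 − 805/4,750 = 0.8305.
Q* = √(2DS / (H(1 − d/p))) = √(2 × 161,000 × 876 / (6.66 × 0.8305)).
= √(282,072,000 / 5.5313) ≈ 7141.117.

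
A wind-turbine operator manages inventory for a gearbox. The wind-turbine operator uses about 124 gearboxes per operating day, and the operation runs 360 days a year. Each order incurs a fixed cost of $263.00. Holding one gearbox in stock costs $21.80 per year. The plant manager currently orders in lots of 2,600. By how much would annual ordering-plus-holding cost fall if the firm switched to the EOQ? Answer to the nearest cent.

Extra cost ≈ $10,230.79 per year

Annual demand D = 124 × 360 = 44,640.
EOQ = √(2DS/H) = √(2 × 44,640 × 263 / 21.8) ≈ 1037.83.
Cost at Q* = (D/Q*)S + (Q*/2)H = √(2DSH) ≈ $22,624.72.
Cost at Q = 2,600: (44,640/2,600)×263 + (2,600/2)×21.8 = $4,515.51 + $28,340.00 = $32,855.51.
Excess = $32,855.51 − $22,624.72 = $10,230.79.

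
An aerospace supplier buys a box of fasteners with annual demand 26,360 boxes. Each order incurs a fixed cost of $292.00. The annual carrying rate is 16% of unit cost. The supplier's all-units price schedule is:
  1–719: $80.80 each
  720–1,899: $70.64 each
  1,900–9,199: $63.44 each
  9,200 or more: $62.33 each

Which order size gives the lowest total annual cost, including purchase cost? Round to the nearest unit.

Holding cost per unit per year at price C is H = 0.16·C.
For each price level, check whether its EOQ is feasible; otherwise the best quantity at that price is the breakpoint.
Tier 1 ($80.80): EOQ = 1091.2 exceeds tier's upper bound 719, so this tier is dominated.
EOQ at $70.64 = 1167.1 (feasible in tier 2): TC = 26,360×$70.64 + (26,360/1167.1)×292 + (1167.1/2)×0.16×$70.64 = $1,875,261.00.
EOQ at $63.44 = 1231.5 < 1900, so use break Q=1900: TC = 26,360×$63.44 + (26,360/1900.0)×292 + (1900.0/2)×0.16×$63.44 = $1,685,972.40.
EOQ at $62.33 = 1242.4 < 9200, so use break Q=9200: TC = 26,360×$62.33 + (26,360/9200.0)×292 + (9200.0/2)×0.16×$62.33 = $1,689,730.32.
Lowest total cost is $1,685,972.40 at Q = 1900.0.

Q* ≈ 1,900 boxes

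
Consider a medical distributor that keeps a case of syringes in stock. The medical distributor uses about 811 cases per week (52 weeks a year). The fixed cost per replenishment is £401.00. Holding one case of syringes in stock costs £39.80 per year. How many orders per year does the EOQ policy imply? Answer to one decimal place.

Annual demand D = 811 × 52 = 42,172.
EOQ = √(2DS/H) = √(2 × 42,172 × 401 / 39.8) ≈ 921.84.
Orders per year = D / Q* = 42,172 / 921.84 ≈ 45.747.

N ≈ 45.7 orders per year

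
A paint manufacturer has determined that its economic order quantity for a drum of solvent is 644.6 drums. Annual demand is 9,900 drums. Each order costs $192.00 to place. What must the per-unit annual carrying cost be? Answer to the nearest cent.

H ≈ $9.15

Squaring Q* = √(2DS/H) gives Q*² = 2DS/H.
From Q* = √(2DS/H): H = 2DS / Q*² = 2 × 9,900 × 192 / 644.6² = 9.1493.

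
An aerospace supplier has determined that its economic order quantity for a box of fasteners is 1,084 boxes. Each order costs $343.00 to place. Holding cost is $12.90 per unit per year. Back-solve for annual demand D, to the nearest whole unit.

D ≈ 22,097 boxes per year

Invert the EOQ relation Q*² = 2DS/H.
From Q* = √(2DS/H): D = Q*²H / (2S) = 1,084² × 12.9 / (2 × 343) = 22096.534.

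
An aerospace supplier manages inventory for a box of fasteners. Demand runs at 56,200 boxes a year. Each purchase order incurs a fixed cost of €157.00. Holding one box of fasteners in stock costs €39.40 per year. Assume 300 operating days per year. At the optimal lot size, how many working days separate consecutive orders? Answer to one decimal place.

The optimal lot size = √(2DS/H) = √(2 × 56,200 × 157 / 39.4) ≈ 669.24.
Cycle time = Q*/D × 300 = 669.24 / 56,200 × 300 ≈ 3.572 days.

T ≈ 3.6 days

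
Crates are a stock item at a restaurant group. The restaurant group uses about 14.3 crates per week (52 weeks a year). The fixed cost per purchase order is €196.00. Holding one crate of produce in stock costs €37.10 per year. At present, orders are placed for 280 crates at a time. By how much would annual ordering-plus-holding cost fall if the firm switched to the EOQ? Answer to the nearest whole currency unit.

Annual demand D = 14.3 × 52 = 743.6.
EOQ = √(2DS/H) = √(2 × 743.6 × 196 / 37.1) ≈ 88.64.
Cost at Q* = (D/Q*)S + (Q*/2)H = √(2DSH) ≈ €3,288.51.
Cost at Q = 280: (743.6/280)×196 + (280/2)×37.1 = €520.52 + €5,194.00 = €5,714.52.
Excess = €5,714.52 − €3,288.51 = €2,426.01.

Extra cost ≈ €2,426 per year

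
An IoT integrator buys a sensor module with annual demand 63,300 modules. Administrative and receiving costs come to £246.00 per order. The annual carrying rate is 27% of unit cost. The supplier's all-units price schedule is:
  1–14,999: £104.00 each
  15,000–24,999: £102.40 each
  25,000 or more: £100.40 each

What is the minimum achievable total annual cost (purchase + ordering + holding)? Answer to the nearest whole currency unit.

TC* ≈ £6,612,772

Holding cost per unit per year at price C is H = 0.27·C.
Evaluate total cost at each tier's feasible EOQ or, if the EOQ is below the tier, at the tier's minimum quantity.
EOQ at £104.00 = 1053.1 (feasible in tier 1): TC = 63,300×£104.00 + (63,300/1053.1)×246 + (1053.1/2)×0.27×£104.00 = £6,612,772.15.
EOQ at £102.40 = 1061.3 < 15000, so use break Q=15000: TC = 63,300×£102.40 + (63,300/15000.0)×246 + (15000.0/2)×0.27×£102.40 = £6,690,318.12.
EOQ at £100.40 = 1071.9 < 25000, so use break Q=25000: TC = 63,300×£100.40 + (63,300/25000.0)×246 + (25000.0/2)×0.27×£100.40 = £6,694,792.87.
Lowest total cost among the candidates is at Q = 1053.1.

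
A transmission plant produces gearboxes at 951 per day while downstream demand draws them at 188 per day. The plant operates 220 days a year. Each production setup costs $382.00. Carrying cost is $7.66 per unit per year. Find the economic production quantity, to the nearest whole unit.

Annual demand D = 188 × 220 = 41,360.
Production build-up factor (1 − d/p) = 1 − 188/951 = 0.8023.
Q* = √(2DS / (H(1 − d/p))) = √(2 × 41,360 × 382 / (7.66 × 0.8023)).
= √(31,599,040 / 6.1457) ≈ 2267.517.

Q* ≈ 2,268 gearboxes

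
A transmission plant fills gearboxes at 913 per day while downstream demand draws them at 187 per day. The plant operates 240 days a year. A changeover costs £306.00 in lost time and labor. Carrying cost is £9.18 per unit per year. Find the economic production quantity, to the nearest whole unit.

Q* ≈ 1,940 gearboxes

Annual demand D = 187 × 240 = 44,880.
Production build-up factor (1 − d/p) = 1 − 187/913 = 0.7952.
Q* = √(2DS / (H(1 − d/p))) = √(2 × 44,880 × 306 / (9.18 × 0.7952)).
= √(27,466,560 / 7.2998) ≈ 1939.759.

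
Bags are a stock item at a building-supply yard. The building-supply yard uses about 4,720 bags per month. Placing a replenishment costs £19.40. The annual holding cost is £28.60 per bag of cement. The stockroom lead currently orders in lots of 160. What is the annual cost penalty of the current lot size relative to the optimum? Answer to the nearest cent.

Annual demand D = 4,720 × 12 = 56,640.
EOQ = √(2DS/H) = √(2 × 56,640 × 19.4 / 28.6) ≈ 277.20.
Cost at Q* = (D/Q*)S + (Q*/2)H = √(2DSH) ≈ £7,927.94.
Cost at Q = 160: (56,640/160)×19.4 + (160/2)×28.6 = £6,867.60 + £2,288.00 = £9,155.60.
Excess = £9,155.60 − £7,927.94 = £1,227.66.

Extra cost ≈ £1,227.66 per year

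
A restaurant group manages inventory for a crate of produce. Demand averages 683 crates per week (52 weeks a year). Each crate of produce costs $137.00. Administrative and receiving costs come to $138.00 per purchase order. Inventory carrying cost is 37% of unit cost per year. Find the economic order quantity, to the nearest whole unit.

Q* ≈ 440 crates

Annual demand D = 683 × 52 = 35,516.
Holding cost H = 0.37 × $137.00 = $50.6900 per unit per year.
EOQ = √(2DS / H) = √(2 × 35,516 × 138 / 50.69).
= √(9,802,416 / 50.69) = √193,379.6804 ≈ 439.750.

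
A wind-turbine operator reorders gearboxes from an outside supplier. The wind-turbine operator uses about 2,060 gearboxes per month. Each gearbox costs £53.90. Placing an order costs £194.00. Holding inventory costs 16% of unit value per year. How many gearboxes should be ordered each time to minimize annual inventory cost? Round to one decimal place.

Q* ≈ 1,054.6 gearboxes

Annual demand D = 2,060 × 12 = 24,720.
Holding cost H = 0.16 × £53.90 = £8.6240 per unit per year.
EOQ = √(2DS / H) = √(2 × 24,720 × 194 / 8.624).
= √(9,591,360 / 8.624) = √1,112,170.6865 ≈ 1054.595.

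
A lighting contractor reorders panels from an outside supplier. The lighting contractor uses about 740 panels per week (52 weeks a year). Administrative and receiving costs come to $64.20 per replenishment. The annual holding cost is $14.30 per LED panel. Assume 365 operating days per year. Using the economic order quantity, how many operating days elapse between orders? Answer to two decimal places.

T ≈ 5.58 days

Annual demand D = 740 × 52 = 38,480.
EOQ = √(2DS/H) = √(2 × 38,480 × 64.2 / 14.3) ≈ 587.80.
Cycle time = Q*/D × 365 = 587.80 / 38,480 × 365 ≈ 5.576 days.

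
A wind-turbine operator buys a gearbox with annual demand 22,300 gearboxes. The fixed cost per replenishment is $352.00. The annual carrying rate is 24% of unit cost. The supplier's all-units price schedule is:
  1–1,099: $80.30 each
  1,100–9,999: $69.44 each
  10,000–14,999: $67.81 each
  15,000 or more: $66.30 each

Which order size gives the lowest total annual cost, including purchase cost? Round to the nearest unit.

Q* ≈ 1,100 gearboxes

Holding cost per unit per year at price C is H = 0.24·C.
For each price level, check whether its EOQ is feasible; otherwise the best quantity at that price is the breakpoint.
EOQ at $80.30 = 902.6 (feasible in tier 1): TC = 22,300×$80.30 + (22,300/902.6)×352 + (902.6/2)×0.24×$80.30 = $1,808,084.11.
EOQ at $69.44 = 970.6 < 1100, so use break Q=1100: TC = 22,300×$69.44 + (22,300/1100.0)×352 + (1100.0/2)×0.24×$69.44 = $1,564,814.08.
EOQ at $67.81 = 982.2 < 10000, so use break Q=10000: TC = 22,300×$67.81 + (22,300/10000.0)×352 + (10000.0/2)×0.24×$67.81 = $1,594,319.96.
EOQ at $66.30 = 993.3 < 15000, so use break Q=15000: TC = 22,300×$66.30 + (22,300/15000.0)×352 + (15000.0/2)×0.24×$66.30 = $1,598,353.31.
Lowest total cost is $1,564,814.08 at Q = 1100.0.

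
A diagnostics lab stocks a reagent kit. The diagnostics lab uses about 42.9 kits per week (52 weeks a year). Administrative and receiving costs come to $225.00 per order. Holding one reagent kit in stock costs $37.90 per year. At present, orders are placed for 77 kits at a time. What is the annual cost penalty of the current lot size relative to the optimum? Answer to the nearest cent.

Annual demand D = 42.9 × 52 = 2,230.8.
EOQ = √(2DS/H) = √(2 × 2,230.8 × 225 / 37.9) ≈ 162.75.
Cost at Q* = (D/Q*)S + (Q*/2)H = √(2DSH) ≈ $6,168.17.
Cost at Q = 77: (2,230.8/77)×225 + (77/2)×37.9 = $6,518.57 + $1,459.15 = $7,977.72.
Excess = $7,977.72 − $6,168.17 = $1,809.55.

Extra cost ≈ $1,809.55 per year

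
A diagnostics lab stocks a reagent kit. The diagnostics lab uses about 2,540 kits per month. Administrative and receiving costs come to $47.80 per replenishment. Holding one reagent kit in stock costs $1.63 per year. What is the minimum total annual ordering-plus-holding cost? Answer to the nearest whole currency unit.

Annual demand D = 2,540 × 12 = 30,480.
EOQ = √(2DS/H) = √(2 × 30,480 × 47.8 / 1.63) ≈ 1337.03.
At the optimum the two cost components are equal, so total cost = 2·(Q*/2)H = Q*·H.
Minimum total = √(2DSH) = √(2 × 30,480 × 47.8 × 1.63) ≈ 2179.366.

TC* ≈ $2,179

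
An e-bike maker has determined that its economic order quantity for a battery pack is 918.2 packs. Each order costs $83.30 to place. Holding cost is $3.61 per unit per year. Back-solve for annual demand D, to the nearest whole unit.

D ≈ 18,269 packs per year

Invert the EOQ relation Q*² = 2DS/H.
From Q* = √(2DS/H): D = Q*²H / (2S) = 918.2² × 3.61 / (2 × 83.3) = 18268.664.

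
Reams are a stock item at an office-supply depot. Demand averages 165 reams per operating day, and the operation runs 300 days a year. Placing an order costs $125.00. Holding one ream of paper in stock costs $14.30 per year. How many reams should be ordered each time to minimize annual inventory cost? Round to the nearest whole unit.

Annual demand D = 165 × 300 = 49,500.
EOQ = √(2DS / H) = √(2 × 49,500 × 125 / 14.3).
= √(12,375,000 / 14.3) = √865,384.6154 ≈ 930.261.

Q* ≈ 930 reams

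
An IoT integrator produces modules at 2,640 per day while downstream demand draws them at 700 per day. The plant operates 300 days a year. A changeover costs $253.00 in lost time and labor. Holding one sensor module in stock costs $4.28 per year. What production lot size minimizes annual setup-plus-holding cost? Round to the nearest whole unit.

Q* ≈ 5,813 modules

Annual demand D = 700 × 300 = 210,000.
Production build-up factor (1 − d/p) = 1 − 700/2,640 = 0.7348.
Q* = √(2DS / (H(1 − d/p))) = √(2 × 210,000 × 253 / (4.28 × 0.7348)).
= √(106,260,000 / 3.1452) ≈ 5812.515.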